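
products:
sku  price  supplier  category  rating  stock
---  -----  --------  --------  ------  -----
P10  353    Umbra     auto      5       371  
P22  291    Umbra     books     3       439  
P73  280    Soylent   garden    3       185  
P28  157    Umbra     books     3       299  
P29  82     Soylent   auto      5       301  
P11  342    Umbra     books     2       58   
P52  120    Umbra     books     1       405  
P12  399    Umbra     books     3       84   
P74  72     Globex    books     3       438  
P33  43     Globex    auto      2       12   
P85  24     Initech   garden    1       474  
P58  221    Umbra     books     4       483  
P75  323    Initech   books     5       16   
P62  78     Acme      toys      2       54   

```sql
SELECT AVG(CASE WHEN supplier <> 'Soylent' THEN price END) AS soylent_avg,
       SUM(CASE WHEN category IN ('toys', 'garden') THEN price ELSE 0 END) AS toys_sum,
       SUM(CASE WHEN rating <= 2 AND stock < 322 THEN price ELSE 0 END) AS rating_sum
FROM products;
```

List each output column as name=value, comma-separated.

soylent_avg=201.9166666667, toys_sum=382, rating_sum=463

[soylent_avg: supplier <> 'Soylent']
sku=P10: ✓ → 353
sku=P22: ✓ → 291
sku=P73: ✗
sku=P28: ✓ → 157
sku=P29: ✗
sku=P11: ✓ → 342
sku=P52: ✓ → 120
sku=P12: ✓ → 399
sku=P74: ✓ → 72
sku=P33: ✓ → 43
sku=P85: ✓ → 24
sku=P58: ✓ → 221
sku=P75: ✓ → 323
sku=P62: ✓ → 78
soylent_avg = (353 + 291 + 157 + 342 + 120 + 399 + 72 + 43 + 24 + 221 + 323 + 78) / 12 = 201.9166666667
—
[toys_sum: category IN ('toys', 'garden')]
sku=P10: ✗
sku=P22: ✗
sku=P73: ✓ → 280
sku=P28: ✗
sku=P29: ✗
sku=P11: ✗
sku=P52: ✗
sku=P12: ✗
sku=P74: ✗
sku=P33: ✗
sku=P85: ✓ → 24
sku=P58: ✗
sku=P75: ✗
sku=P62: ✓ → 78
toys_sum = 280 + 24 + 78 = 382
—
[rating_sum: rating <= 2 AND stock < 322]
sku=P10: ✗
sku=P22: ✗
sku=P73: ✗
sku=P28: ✗
sku=P29: ✗
sku=P11: ✓ → 342
sku=P52: ✗
sku=P12: ✗
sku=P74: ✗
sku=P33: ✓ → 43
sku=P85: ✗
sku=P58: ✗
sku=P75: ✗
sku=P62: ✓ → 78
rating_sum = 342 + 43 + 78 = 463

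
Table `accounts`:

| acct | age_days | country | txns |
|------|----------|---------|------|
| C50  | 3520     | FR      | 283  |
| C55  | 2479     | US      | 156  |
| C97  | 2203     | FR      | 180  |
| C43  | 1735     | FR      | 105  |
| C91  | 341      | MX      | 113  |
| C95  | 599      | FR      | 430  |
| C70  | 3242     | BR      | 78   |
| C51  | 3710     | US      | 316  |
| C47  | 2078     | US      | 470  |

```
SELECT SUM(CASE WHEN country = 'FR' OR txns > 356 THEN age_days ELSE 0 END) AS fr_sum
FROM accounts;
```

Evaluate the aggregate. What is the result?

10135

acct=C50: ✓ → 3520
acct=C55: ✗
acct=C97: ✓ → 2203
acct=C43: ✓ → 1735
acct=C91: ✗
acct=C95: ✓ → 599
acct=C70: ✗
acct=C51: ✗
acct=C47: ✓ → 2078
fr_sum = 3520 + 2203 + 1735 + 599 + 2078 = 10135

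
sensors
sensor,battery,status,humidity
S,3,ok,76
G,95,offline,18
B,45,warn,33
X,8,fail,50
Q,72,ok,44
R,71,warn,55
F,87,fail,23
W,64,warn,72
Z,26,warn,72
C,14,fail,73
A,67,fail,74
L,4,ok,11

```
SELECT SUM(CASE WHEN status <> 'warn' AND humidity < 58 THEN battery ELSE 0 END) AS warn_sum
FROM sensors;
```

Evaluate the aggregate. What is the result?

266

sensor=S: ✗
sensor=G: ✓ → 95
sensor=B: ✗
sensor=X: ✓ → 8
sensor=Q: ✓ → 72
sensor=R: ✗
sensor=F: ✓ → 87
sensor=W: ✗
sensor=Z: ✗
sensor=C: ✗
sensor=A: ✗
sensor=L: ✓ → 4
warn_sum = 95 + 8 + 72 + 87 + 4 = 266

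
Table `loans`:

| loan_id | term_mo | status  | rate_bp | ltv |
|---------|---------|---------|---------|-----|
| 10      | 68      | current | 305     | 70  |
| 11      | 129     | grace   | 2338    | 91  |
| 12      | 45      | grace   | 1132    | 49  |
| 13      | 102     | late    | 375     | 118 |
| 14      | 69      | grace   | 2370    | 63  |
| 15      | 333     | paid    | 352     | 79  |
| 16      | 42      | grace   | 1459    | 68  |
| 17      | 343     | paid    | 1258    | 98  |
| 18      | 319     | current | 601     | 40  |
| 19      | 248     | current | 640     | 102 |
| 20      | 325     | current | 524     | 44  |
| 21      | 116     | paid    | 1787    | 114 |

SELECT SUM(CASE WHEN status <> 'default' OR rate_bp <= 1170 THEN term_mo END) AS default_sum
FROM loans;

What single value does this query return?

loan_id=10: ✓ → 68
loan_id=11: ✓ → 129
loan_id=12: ✓ → 45
loan_id=13: ✓ → 102
loan_id=14: ✓ → 69
loan_id=15: ✓ → 333
loan_id=16: ✓ → 42
loan_id=17: ✓ → 343
loan_id=18: ✓ → 319
loan_id=19: ✓ → 248
loan_id=20: ✓ → 325
loan_id=21: ✓ → 116
default_sum = 68 + 129 + 45 + 102 + 69 + 333 + 42 + 343 + 319 + 248 + 325 + 116 = 2139

2139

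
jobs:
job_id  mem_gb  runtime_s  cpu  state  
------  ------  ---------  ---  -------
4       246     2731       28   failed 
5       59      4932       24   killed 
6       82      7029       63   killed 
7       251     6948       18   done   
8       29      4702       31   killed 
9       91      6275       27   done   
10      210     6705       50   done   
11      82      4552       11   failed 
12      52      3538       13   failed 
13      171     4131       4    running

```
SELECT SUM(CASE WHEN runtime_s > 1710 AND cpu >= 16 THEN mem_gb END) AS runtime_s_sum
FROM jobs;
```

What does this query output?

job_id=4: ✓ → 246
job_id=5: ✓ → 59
job_id=6: ✓ → 82
job_id=7: ✓ → 251
job_id=8: ✓ → 29
job_id=9: ✓ → 91
job_id=10: ✓ → 210
job_id=11: ✗
job_id=12: ✗
job_id=13: ✗
runtime_s_sum = 246 + 59 + 82 + 251 + 29 + 91 + 210 = 968

968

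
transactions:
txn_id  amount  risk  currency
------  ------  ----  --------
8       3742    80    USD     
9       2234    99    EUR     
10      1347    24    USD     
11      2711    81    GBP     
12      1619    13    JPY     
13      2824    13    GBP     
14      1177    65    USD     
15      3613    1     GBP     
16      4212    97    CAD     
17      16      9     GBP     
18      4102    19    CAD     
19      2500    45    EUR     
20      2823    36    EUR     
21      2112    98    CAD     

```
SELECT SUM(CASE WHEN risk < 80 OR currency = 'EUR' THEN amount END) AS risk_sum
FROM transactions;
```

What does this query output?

txn_id=8: ✗
txn_id=9: ✓ → 2234
txn_id=10: ✓ → 1347
txn_id=11: ✗
txn_id=12: ✓ → 1619
txn_id=13: ✓ → 2824
txn_id=14: ✓ → 1177
txn_id=15: ✓ → 3613
txn_id=16: ✗
txn_id=17: ✓ → 16
txn_id=18: ✓ → 4102
txn_id=19: ✓ → 2500
txn_id=20: ✓ → 2823
txn_id=21: ✗
risk_sum = 2234 + 1347 + 1619 + 2824 + 1177 + 3613 + 16 + 4102 + 2500 + 2823 = 22255

22255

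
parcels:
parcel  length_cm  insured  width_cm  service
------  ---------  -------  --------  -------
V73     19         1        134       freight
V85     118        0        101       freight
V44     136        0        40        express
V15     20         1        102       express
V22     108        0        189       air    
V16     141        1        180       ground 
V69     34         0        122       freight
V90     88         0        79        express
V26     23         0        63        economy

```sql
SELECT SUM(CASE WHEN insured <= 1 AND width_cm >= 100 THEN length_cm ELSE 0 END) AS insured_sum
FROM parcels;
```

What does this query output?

440

parcel=V73: ✓ → 19
parcel=V85: ✓ → 118
parcel=V44: ✗
parcel=V15: ✓ → 20
parcel=V22: ✓ → 108
parcel=V16: ✓ → 141
parcel=V69: ✓ → 34
parcel=V90: ✗
parcel=V26: ✗
insured_sum = 19 + 118 + 20 + 108 + 141 + 34 = 440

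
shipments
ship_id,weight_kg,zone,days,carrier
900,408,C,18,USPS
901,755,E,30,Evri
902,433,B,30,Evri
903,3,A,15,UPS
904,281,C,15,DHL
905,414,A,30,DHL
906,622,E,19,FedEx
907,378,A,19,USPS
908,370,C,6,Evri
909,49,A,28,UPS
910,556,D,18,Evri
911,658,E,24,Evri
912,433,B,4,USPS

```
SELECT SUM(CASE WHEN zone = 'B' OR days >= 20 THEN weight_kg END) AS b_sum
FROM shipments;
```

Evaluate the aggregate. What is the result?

ship_id=900: ✗
ship_id=901: ✓ → 755
ship_id=902: ✓ → 433
ship_id=903: ✗
ship_id=904: ✗
ship_id=905: ✓ → 414
ship_id=906: ✗
ship_id=907: ✗
ship_id=908: ✗
ship_id=909: ✓ → 49
ship_id=910: ✗
ship_id=911: ✓ → 658
ship_id=912: ✓ → 433
b_sum = 755 + 433 + 414 + 49 + 658 + 433 = 2742

2742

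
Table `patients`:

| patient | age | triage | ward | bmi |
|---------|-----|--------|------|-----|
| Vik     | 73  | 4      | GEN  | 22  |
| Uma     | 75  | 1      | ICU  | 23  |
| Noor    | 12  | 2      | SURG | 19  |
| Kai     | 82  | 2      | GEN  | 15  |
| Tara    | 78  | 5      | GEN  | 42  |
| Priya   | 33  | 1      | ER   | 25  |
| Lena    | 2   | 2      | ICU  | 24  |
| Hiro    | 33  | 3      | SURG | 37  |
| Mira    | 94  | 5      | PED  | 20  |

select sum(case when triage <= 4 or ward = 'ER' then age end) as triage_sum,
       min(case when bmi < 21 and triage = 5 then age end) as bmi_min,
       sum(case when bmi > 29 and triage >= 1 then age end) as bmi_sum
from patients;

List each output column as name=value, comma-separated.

triage_sum=310, bmi_min=94, bmi_sum=111

[triage_sum: triage <= 4 or ward = 'ER']
patient=Vik: ✓ → 73
patient=Uma: ✓ → 75
patient=Noor: ✓ → 12
patient=Kai: ✓ → 82
patient=Tara: ✗
patient=Priya: ✓ → 33
patient=Lena: ✓ → 2
patient=Hiro: ✓ → 33
patient=Mira: ✗
triage_sum = 73 + 75 + 12 + 82 + 33 + 2 + 33 = 310
—
[bmi_min: bmi < 21 and triage = 5]
patient=Vik: ✗
patient=Uma: ✗
patient=Noor: ✗
patient=Kai: ✗
patient=Tara: ✗
patient=Priya: ✗
patient=Lena: ✗
patient=Hiro: ✗
patient=Mira: ✓ → 94
bmi_min = MIN(94) = 94
—
[bmi_sum: bmi > 29 and triage >= 1]
patient=Vik: ✗
patient=Uma: ✗
patient=Noor: ✗
patient=Kai: ✗
patient=Tara: ✓ → 78
patient=Priya: ✗
patient=Lena: ✗
patient=Hiro: ✓ → 33
patient=Mira: ✗
bmi_sum = 78 + 33 = 111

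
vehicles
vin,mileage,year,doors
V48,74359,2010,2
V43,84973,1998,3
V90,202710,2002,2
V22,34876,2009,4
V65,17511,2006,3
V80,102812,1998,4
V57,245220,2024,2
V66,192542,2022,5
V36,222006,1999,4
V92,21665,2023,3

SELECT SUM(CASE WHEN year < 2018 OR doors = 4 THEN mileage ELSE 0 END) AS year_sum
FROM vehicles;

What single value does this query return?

vin=V48: ✓ → 74359
vin=V43: ✓ → 84973
vin=V90: ✓ → 202710
vin=V22: ✓ → 34876
vin=V65: ✓ → 17511
vin=V80: ✓ → 102812
vin=V57: ✗
vin=V66: ✗
vin=V36: ✓ → 222006
vin=V92: ✗
year_sum = 74359 + 84973 + 202710 + 34876 + 17511 + 102812 + 222006 = 739247

739247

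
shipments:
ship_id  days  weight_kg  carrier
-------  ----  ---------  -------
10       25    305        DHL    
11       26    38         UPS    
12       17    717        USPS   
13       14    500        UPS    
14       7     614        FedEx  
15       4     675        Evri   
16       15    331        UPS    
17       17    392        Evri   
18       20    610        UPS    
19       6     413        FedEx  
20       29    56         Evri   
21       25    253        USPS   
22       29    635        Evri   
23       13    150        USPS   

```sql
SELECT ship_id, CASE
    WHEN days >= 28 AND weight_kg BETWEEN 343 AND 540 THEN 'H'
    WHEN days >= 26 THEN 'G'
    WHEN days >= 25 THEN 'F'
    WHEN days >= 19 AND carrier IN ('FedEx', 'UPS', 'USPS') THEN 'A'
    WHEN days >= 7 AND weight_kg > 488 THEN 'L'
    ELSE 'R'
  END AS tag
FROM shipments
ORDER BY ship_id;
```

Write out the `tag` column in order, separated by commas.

F, G, L, L, L, R, R, R, A, R, G, F, G, R

ship_id=10: days >= 25 → F
ship_id=11: days >= 26 → G
ship_id=12: days >= 7 AND weight_kg > 488 → L
ship_id=13: days >= 7 AND weight_kg > 488 → L
ship_id=14: days >= 7 AND weight_kg > 488 → L
ship_id=15: ELSE → R
ship_id=16: ELSE → R
ship_id=17: ELSE → R
ship_id=18: days >= 19 AND carrier IN ('FedEx', 'UPS', 'USPS') → A
ship_id=19: ELSE → R
ship_id=20: days >= 26 → G
ship_id=21: days >= 25 → F
ship_id=22: days >= 26 → G
ship_id=23: ELSE → R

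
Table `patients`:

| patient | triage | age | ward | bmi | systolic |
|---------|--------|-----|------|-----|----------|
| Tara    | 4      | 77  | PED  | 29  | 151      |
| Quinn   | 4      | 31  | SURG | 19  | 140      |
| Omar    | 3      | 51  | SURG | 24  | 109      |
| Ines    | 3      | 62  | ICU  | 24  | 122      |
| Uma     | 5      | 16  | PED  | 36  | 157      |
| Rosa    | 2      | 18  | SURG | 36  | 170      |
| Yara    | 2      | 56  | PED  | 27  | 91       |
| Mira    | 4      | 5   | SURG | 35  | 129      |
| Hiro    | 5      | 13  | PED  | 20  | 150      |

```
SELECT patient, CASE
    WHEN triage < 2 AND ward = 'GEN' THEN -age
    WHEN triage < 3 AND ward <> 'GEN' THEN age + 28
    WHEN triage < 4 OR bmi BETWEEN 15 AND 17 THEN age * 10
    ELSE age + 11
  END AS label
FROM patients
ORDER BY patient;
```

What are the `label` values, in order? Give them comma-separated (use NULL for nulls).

patient=Hiro: ELSE → 24
patient=Ines: triage < 4 OR bmi BETWEEN 15 AND 17 → 620
patient=Mira: ELSE → 16
patient=Omar: triage < 4 OR bmi BETWEEN 15 AND 17 → 510
patient=Quinn: ELSE → 42
patient=Rosa: triage < 3 AND ward <> 'GEN' → 46
patient=Tara: ELSE → 88
patient=Uma: ELSE → 27
patient=Yara: triage < 3 AND ward <> 'GEN' → 84

24, 620, 16, 510, 42, 46, 88, 27, 84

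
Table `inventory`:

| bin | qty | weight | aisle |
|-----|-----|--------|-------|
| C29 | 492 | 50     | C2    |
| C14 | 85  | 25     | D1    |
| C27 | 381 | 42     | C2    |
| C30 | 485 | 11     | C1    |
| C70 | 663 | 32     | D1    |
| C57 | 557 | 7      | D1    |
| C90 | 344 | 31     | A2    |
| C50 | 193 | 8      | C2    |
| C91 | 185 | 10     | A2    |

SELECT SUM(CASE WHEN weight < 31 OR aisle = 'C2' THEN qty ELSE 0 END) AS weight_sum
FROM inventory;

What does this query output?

bin=C29: ✓ → 492
bin=C14: ✓ → 85
bin=C27: ✓ → 381
bin=C30: ✓ → 485
bin=C70: ✗
bin=C57: ✓ → 557
bin=C90: ✗
bin=C50: ✓ → 193
bin=C91: ✓ → 185
weight_sum = 492 + 85 + 381 + 485 + 557 + 193 + 185 = 2378

2378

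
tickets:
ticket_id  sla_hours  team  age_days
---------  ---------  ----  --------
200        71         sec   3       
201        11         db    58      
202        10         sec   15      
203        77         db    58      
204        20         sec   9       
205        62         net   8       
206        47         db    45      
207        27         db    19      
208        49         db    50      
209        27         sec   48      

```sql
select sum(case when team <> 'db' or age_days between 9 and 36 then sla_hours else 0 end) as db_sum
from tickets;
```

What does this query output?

217

ticket_id=200: ✓ → 71
ticket_id=201: ✗
ticket_id=202: ✓ → 10
ticket_id=203: ✗
ticket_id=204: ✓ → 20
ticket_id=205: ✓ → 62
ticket_id=206: ✗
ticket_id=207: ✓ → 27
ticket_id=208: ✗
ticket_id=209: ✓ → 27
db_sum = 71 + 10 + 20 + 62 + 27 + 27 = 217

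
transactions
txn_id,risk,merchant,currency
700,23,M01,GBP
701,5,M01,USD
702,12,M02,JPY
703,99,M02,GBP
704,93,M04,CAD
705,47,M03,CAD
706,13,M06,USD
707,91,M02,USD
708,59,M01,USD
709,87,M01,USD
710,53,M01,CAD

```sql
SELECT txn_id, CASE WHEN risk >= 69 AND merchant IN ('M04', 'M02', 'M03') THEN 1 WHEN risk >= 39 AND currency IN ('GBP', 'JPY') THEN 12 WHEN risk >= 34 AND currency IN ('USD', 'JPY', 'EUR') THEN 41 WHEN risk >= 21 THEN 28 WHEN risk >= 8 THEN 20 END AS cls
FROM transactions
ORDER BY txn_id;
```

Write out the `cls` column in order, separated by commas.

28, NULL, 20, 1, 1, 28, 20, 1, 41, 41, 28

txn_id=700: risk >= 21 → 28
txn_id=701: (no match → NULL) → NULL
txn_id=702: risk >= 8 → 20
txn_id=703: risk >= 69 AND merchant IN ('M04', 'M02', 'M03') → 1
txn_id=704: risk >= 69 AND merchant IN ('M04', 'M02', 'M03') → 1
txn_id=705: risk >= 21 → 28
txn_id=706: risk >= 8 → 20
txn_id=707: risk >= 69 AND merchant IN ('M04', 'M02', 'M03') → 1
txn_id=708: risk >= 34 AND currency IN ('USD', 'JPY', 'EUR') → 41
txn_id=709: risk >= 34 AND currency IN ('USD', 'JPY', 'EUR') → 41
txn_id=710: risk >= 21 → 28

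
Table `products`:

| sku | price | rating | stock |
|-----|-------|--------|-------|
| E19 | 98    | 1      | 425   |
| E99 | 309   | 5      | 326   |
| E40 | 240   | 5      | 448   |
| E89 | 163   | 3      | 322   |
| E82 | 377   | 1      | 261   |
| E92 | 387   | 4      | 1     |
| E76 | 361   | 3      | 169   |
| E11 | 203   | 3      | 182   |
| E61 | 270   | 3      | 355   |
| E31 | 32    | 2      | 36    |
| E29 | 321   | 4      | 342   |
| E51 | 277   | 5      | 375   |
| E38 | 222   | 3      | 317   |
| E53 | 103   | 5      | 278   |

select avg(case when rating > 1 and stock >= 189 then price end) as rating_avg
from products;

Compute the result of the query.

238.125

sku=E19: ✗
sku=E99: ✓ → 309
sku=E40: ✓ → 240
sku=E89: ✓ → 163
sku=E82: ✗
sku=E92: ✗
sku=E76: ✗
sku=E11: ✗
sku=E61: ✓ → 270
sku=E31: ✗
sku=E29: ✓ → 321
sku=E51: ✓ → 277
sku=E38: ✓ → 222
sku=E53: ✓ → 103
rating_avg = (309 + 240 + 163 + 270 + 321 + 277 + 222 + 103) / 8 = 238.125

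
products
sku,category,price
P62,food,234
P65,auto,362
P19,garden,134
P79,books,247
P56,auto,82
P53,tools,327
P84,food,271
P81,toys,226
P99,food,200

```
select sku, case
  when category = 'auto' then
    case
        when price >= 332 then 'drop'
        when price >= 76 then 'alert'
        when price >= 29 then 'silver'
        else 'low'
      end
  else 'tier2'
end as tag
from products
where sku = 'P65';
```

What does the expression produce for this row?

sku = P65: category=auto, price=362.
category='auto' → inner[price >= 332] → drop

drop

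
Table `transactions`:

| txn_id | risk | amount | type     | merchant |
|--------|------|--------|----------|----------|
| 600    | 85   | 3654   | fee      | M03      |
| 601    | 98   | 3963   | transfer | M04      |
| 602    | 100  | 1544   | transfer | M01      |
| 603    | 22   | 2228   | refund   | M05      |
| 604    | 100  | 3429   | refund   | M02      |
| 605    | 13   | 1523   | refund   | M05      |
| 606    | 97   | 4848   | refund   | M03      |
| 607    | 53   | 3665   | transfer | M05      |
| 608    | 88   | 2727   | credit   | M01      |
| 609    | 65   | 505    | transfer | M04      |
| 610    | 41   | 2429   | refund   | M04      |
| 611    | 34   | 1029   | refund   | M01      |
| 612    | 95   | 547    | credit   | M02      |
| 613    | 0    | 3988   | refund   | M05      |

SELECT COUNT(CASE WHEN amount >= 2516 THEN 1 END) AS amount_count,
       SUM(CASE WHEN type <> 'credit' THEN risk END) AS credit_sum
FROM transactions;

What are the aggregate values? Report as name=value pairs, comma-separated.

[amount_count: amount >= 2516]
txn_id=600: ✓ → 1
txn_id=601: ✓ → 1
txn_id=602: ✗
txn_id=603: ✗
txn_id=604: ✓ → 1
txn_id=605: ✗
txn_id=606: ✓ → 1
txn_id=607: ✓ → 1
txn_id=608: ✓ → 1
txn_id=609: ✗
txn_id=610: ✗
txn_id=611: ✗
txn_id=612: ✗
txn_id=613: ✓ → 1
amount_count = COUNT(1, 1, 1, 1, 1, 1, 1) = 7
—
[credit_sum: type <> 'credit']
txn_id=600: ✓ → 85
txn_id=601: ✓ → 98
txn_id=602: ✓ → 100
txn_id=603: ✓ → 22
txn_id=604: ✓ → 100
txn_id=605: ✓ → 13
txn_id=606: ✓ → 97
txn_id=607: ✓ → 53
txn_id=608: ✗
txn_id=609: ✓ → 65
txn_id=610: ✓ → 41
txn_id=611: ✓ → 34
txn_id=612: ✗
txn_id=613: ✓ → 0
credit_sum = 85 + 98 + 100 + 22 + 100 + 13 + 97 + 53 + 65 + 41 + 34 = 708

amount_count=7, credit_sum=708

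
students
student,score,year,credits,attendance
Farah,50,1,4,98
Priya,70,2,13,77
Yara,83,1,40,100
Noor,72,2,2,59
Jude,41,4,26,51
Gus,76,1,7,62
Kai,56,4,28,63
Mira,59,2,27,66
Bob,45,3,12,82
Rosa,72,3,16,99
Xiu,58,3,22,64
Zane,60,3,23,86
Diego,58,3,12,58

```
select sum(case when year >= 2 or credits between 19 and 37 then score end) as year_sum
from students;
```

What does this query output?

student=Farah: ✗
student=Priya: ✓ → 70
student=Yara: ✗
student=Noor: ✓ → 72
student=Jude: ✓ → 41
student=Gus: ✗
student=Kai: ✓ → 56
student=Mira: ✓ → 59
student=Bob: ✓ → 45
student=Rosa: ✓ → 72
student=Xiu: ✓ → 58
student=Zane: ✓ → 60
student=Diego: ✓ → 58
year_sum = 70 + 72 + 41 + 56 + 59 + 45 + 72 + 58 + 60 + 58 = 591

591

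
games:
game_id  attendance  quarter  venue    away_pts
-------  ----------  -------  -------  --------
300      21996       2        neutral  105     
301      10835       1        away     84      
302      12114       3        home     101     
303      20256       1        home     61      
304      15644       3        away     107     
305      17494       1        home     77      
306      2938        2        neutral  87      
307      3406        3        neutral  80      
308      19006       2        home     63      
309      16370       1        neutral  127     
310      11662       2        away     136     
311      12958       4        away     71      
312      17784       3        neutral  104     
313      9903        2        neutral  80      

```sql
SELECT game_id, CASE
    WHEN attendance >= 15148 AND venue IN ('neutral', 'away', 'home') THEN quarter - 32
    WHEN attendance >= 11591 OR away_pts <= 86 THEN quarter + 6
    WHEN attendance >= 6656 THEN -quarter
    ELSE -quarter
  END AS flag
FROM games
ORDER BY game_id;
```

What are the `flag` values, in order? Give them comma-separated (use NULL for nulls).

-30, 7, 9, -31, -29, -31, -2, 9, -30, -31, 8, 10, -29, 8

game_id=300: attendance >= 15148 AND venue IN ('neutral', 'away', 'home') → -30
game_id=301: attendance >= 11591 OR away_pts <= 86 → 7
game_id=302: attendance >= 11591 OR away_pts <= 86 → 9
game_id=303: attendance >= 15148 AND venue IN ('neutral', 'away', 'home') → -31
game_id=304: attendance >= 15148 AND venue IN ('neutral', 'away', 'home') → -29
game_id=305: attendance >= 15148 AND venue IN ('neutral', 'away', 'home') → -31
game_id=306: ELSE → -2
game_id=307: attendance >= 11591 OR away_pts <= 86 → 9
game_id=308: attendance >= 15148 AND venue IN ('neutral', 'away', 'home') → -30
game_id=309: attendance >= 15148 AND venue IN ('neutral', 'away', 'home') → -31
game_id=310: attendance >= 11591 OR away_pts <= 86 → 8
game_id=311: attendance >= 11591 OR away_pts <= 86 → 10
game_id=312: attendance >= 15148 AND venue IN ('neutral', 'away', 'home') → -29
game_id=313: attendance >= 11591 OR away_pts <= 86 → 8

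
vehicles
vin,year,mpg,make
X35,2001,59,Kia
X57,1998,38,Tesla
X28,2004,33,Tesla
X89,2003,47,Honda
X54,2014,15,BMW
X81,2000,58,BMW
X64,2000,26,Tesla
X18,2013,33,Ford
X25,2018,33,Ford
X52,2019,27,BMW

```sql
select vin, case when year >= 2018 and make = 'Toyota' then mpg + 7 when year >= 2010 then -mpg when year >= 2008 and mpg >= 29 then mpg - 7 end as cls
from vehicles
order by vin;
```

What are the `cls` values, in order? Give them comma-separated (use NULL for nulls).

vin=X18: year >= 2010 → -33
vin=X25: year >= 2010 → -33
vin=X28: (no match → NULL) → NULL
vin=X35: (no match → NULL) → NULL
vin=X52: year >= 2010 → -27
vin=X54: year >= 2010 → -15
vin=X57: (no match → NULL) → NULL
vin=X64: (no match → NULL) → NULL
vin=X81: (no match → NULL) → NULL
vin=X89: (no match → NULL) → NULL

-33, -33, NULL, NULL, -27, -15, NULL, NULL, NULL, NULL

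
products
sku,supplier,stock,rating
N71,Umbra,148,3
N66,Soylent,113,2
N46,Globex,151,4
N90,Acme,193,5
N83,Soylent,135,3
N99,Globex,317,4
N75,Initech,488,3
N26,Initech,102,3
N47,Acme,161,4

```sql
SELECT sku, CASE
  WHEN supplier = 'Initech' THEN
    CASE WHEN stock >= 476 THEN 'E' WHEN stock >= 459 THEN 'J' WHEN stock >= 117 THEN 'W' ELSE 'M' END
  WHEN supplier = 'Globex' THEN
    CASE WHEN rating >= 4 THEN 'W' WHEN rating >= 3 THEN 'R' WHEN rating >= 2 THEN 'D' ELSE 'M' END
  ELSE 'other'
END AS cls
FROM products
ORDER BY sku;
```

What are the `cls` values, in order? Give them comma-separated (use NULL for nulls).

sku=N26: supplier='Initech' → inner[ELSE] → M
sku=N46: supplier='Globex' → inner[rating >= 4] → W
sku=N47: supplier='Acme' → outer ELSE → other
sku=N66: supplier='Soylent' → outer ELSE → other
sku=N71: supplier='Umbra' → outer ELSE → other
sku=N75: supplier='Initech' → inner[stock >= 476] → E
sku=N83: supplier='Soylent' → outer ELSE → other
sku=N90: supplier='Acme' → outer ELSE → other
sku=N99: supplier='Globex' → inner[rating >= 4] → W

M, W, other, other, other, E, other, other, W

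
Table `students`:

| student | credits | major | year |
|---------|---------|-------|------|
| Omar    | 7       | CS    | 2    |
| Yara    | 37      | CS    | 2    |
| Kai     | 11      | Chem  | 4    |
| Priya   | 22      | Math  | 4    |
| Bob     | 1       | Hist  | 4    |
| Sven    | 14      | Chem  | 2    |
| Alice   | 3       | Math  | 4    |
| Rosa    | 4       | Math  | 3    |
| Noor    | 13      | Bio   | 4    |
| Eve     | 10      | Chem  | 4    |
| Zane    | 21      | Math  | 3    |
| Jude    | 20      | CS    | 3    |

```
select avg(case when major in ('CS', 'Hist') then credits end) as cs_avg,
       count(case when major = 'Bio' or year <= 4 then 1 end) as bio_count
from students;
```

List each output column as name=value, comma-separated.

[cs_avg: major in ('CS', 'Hist')]
student=Omar: ✓ → 7
student=Yara: ✓ → 37
student=Kai: ✗
student=Priya: ✗
student=Bob: ✓ → 1
student=Sven: ✗
student=Alice: ✗
student=Rosa: ✗
student=Noor: ✗
student=Eve: ✗
student=Zane: ✗
student=Jude: ✓ → 20
cs_avg = (7 + 37 + 1 + 20) / 4 = 16.25
—
[bio_count: major = 'Bio' or year <= 4]
student=Omar: ✓ → 1
student=Yara: ✓ → 1
student=Kai: ✓ → 1
student=Priya: ✓ → 1
student=Bob: ✓ → 1
student=Sven: ✓ → 1
student=Alice: ✓ → 1
student=Rosa: ✓ → 1
student=Noor: ✓ → 1
student=Eve: ✓ → 1
student=Zane: ✓ → 1
student=Jude: ✓ → 1
bio_count = COUNT(1, 1, 1, 1, 1, 1, 1, 1, 1, 1, 1, 1) = 12

cs_avg=16.25, bio_count=12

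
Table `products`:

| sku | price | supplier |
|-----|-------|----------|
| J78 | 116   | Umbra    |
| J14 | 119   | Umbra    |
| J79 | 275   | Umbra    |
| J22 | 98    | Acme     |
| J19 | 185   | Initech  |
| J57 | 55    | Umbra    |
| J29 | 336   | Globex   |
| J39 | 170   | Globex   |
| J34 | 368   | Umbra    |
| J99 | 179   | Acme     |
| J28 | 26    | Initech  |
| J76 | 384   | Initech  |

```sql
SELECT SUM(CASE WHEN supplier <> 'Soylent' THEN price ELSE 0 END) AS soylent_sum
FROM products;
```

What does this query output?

sku=J78: ✓ → 116
sku=J14: ✓ → 119
sku=J79: ✓ → 275
sku=J22: ✓ → 98
sku=J19: ✓ → 185
sku=J57: ✓ → 55
sku=J29: ✓ → 336
sku=J39: ✓ → 170
sku=J34: ✓ → 368
sku=J99: ✓ → 179
sku=J28: ✓ → 26
sku=J76: ✓ → 384
soylent_sum = 116 + 119 + 275 + 98 + 185 + 55 + 336 + 170 + 368 + 179 + 26 + 384 = 2311

2311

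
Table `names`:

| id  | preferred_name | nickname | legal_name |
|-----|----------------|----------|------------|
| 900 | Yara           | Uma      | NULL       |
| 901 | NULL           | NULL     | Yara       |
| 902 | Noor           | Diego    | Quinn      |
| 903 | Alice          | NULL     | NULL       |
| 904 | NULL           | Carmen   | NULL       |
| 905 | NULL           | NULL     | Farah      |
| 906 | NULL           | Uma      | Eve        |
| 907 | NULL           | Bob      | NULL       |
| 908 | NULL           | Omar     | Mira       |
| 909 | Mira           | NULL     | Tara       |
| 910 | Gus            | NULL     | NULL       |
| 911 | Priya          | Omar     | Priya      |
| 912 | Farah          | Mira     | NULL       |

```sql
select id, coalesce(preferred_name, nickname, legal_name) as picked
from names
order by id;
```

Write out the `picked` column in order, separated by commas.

Yara, Yara, Noor, Alice, Carmen, Farah, Uma, Bob, Omar, Mira, Gus, Priya, Farah

id=900: preferred_name=Yara → Yara
id=901: preferred_name=NULL, nickname=NULL, legal_name=Yara → Yara
id=902: preferred_name=Noor → Noor
id=903: preferred_name=Alice → Alice
id=904: preferred_name=NULL, nickname=Carmen → Carmen
id=905: preferred_name=NULL, nickname=NULL, legal_name=Farah → Farah
id=906: preferred_name=NULL, nickname=Uma → Uma
id=907: preferred_name=NULL, nickname=Bob → Bob
id=908: preferred_name=NULL, nickname=Omar → Omar
id=909: preferred_name=Mira → Mira
id=910: preferred_name=Gus → Gus
id=911: preferred_name=Priya → Priya
id=912: preferred_name=Farah → Farah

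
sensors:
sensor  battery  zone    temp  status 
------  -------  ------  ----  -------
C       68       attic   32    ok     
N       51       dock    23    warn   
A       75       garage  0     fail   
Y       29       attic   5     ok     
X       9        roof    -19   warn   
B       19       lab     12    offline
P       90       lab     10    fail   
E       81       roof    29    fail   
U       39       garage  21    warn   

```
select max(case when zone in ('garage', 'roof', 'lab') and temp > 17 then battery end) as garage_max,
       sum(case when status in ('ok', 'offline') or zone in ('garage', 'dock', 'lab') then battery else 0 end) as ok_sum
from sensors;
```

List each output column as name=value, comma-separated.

[garage_max: zone in ('garage', 'roof', 'lab') and temp > 17]
sensor=C: ✗
sensor=N: ✗
sensor=A: ✗
sensor=Y: ✗
sensor=X: ✗
sensor=B: ✗
sensor=P: ✗
sensor=E: ✓ → 81
sensor=U: ✓ → 39
garage_max = MAX(81, 39) = 81
—
[ok_sum: status in ('ok', 'offline') or zone in ('garage', 'dock', 'lab')]
sensor=C: ✓ → 68
sensor=N: ✓ → 51
sensor=A: ✓ → 75
sensor=Y: ✓ → 29
sensor=X: ✗
sensor=B: ✓ → 19
sensor=P: ✓ → 90
sensor=E: ✗
sensor=U: ✓ → 39
ok_sum = 68 + 51 + 75 + 29 + 19 + 90 + 39 = 371

garage_max=81, ok_sum=371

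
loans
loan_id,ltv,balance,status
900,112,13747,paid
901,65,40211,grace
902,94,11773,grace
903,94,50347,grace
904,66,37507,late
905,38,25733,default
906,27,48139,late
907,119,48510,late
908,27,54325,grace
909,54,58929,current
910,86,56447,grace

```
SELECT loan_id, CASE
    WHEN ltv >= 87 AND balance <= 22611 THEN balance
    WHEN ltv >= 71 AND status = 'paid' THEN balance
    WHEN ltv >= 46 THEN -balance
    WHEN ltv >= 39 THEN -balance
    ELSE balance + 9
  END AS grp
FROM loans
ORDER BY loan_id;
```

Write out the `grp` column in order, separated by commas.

loan_id=900: ltv >= 87 AND balance <= 22611 → 13747
loan_id=901: ltv >= 46 → -40211
loan_id=902: ltv >= 87 AND balance <= 22611 → 11773
loan_id=903: ltv >= 46 → -50347
loan_id=904: ltv >= 46 → -37507
loan_id=905: ELSE → 25742
loan_id=906: ELSE → 48148
loan_id=907: ltv >= 46 → -48510
loan_id=908: ELSE → 54334
loan_id=909: ltv >= 46 → -58929
loan_id=910: ltv >= 46 → -56447

13747, -40211, 11773, -50347, -37507, 25742, 48148, -48510, 54334, -58929, -56447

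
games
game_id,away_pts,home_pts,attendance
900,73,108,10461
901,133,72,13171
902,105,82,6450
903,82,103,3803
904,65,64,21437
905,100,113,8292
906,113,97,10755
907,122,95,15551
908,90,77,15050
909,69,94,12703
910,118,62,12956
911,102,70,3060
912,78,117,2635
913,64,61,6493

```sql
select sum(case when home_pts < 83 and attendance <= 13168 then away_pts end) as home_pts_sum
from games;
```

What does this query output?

389

game_id=900: ✗
game_id=901: ✗
game_id=902: ✓ → 105
game_id=903: ✗
game_id=904: ✗
game_id=905: ✗
game_id=906: ✗
game_id=907: ✗
game_id=908: ✗
game_id=909: ✗
game_id=910: ✓ → 118
game_id=911: ✓ → 102
game_id=912: ✗
game_id=913: ✓ → 64
home_pts_sum = 105 + 118 + 102 + 64 = 389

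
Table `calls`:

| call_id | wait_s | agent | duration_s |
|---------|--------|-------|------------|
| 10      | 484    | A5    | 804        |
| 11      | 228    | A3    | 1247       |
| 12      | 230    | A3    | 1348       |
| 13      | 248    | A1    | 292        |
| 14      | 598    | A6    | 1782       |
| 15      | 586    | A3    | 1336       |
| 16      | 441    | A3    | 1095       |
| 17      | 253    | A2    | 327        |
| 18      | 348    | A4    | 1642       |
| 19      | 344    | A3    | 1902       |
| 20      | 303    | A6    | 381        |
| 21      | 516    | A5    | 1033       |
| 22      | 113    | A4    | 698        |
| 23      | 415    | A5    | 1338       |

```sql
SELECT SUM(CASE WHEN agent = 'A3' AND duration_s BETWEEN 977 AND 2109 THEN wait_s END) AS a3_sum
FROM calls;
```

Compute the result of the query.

1829

call_id=10: ✗
call_id=11: ✓ → 228
call_id=12: ✓ → 230
call_id=13: ✗
call_id=14: ✗
call_id=15: ✓ → 586
call_id=16: ✓ → 441
call_id=17: ✗
call_id=18: ✗
call_id=19: ✓ → 344
call_id=20: ✗
call_id=21: ✗
call_id=22: ✗
call_id=23: ✗
a3_sum = 228 + 230 + 586 + 441 + 344 = 1829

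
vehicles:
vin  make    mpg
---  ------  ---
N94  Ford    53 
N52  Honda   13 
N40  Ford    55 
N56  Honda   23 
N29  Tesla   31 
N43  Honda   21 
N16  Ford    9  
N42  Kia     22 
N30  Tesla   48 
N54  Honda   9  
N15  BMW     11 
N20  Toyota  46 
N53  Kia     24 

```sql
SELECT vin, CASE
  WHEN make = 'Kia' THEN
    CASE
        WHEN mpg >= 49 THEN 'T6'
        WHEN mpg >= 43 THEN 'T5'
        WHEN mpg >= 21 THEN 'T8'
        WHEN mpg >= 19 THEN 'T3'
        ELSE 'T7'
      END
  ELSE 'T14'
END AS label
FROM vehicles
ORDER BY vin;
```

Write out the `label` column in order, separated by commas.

T14, T14, T14, T14, T14, T14, T8, T14, T14, T8, T14, T14, T14

vin=N15: make='BMW' → outer ELSE → T14
vin=N16: make='Ford' → outer ELSE → T14
vin=N20: make='Toyota' → outer ELSE → T14
vin=N29: make='Tesla' → outer ELSE → T14
vin=N30: make='Tesla' → outer ELSE → T14
vin=N40: make='Ford' → outer ELSE → T14
vin=N42: make='Kia' → inner[mpg >= 21] → T8
vin=N43: make='Honda' → outer ELSE → T14
vin=N52: make='Honda' → outer ELSE → T14
vin=N53: make='Kia' → inner[mpg >= 21] → T8
vin=N54: make='Honda' → outer ELSE → T14
vin=N56: make='Honda' → outer ELSE → T14
vin=N94: make='Ford' → outer ELSE → T14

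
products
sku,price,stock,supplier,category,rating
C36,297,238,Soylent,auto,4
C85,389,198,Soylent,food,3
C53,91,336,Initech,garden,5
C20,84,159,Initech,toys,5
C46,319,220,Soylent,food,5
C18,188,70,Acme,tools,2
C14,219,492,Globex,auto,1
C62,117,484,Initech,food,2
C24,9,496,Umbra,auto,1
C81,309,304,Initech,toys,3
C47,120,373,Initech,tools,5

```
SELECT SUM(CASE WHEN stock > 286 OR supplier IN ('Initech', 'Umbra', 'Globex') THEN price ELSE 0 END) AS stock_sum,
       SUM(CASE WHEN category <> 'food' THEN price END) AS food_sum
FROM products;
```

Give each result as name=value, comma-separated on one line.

[stock_sum: stock > 286 OR supplier IN ('Initech', 'Umbra', 'Globex')]
sku=C36: ✗
sku=C85: ✗
sku=C53: ✓ → 91
sku=C20: ✓ → 84
sku=C46: ✗
sku=C18: ✗
sku=C14: ✓ → 219
sku=C62: ✓ → 117
sku=C24: ✓ → 9
sku=C81: ✓ → 309
sku=C47: ✓ → 120
stock_sum = 91 + 84 + 219 + 117 + 9 + 309 + 120 = 949
—
[food_sum: category <> 'food']
sku=C36: ✓ → 297
sku=C85: ✗
sku=C53: ✓ → 91
sku=C20: ✓ → 84
sku=C46: ✗
sku=C18: ✓ → 188
sku=C14: ✓ → 219
sku=C62: ✗
sku=C24: ✓ → 9
sku=C81: ✓ → 309
sku=C47: ✓ → 120
food_sum = 297 + 91 + 84 + 188 + 219 + 9 + 309 + 120 = 1317

stock_sum=949, food_sum=1317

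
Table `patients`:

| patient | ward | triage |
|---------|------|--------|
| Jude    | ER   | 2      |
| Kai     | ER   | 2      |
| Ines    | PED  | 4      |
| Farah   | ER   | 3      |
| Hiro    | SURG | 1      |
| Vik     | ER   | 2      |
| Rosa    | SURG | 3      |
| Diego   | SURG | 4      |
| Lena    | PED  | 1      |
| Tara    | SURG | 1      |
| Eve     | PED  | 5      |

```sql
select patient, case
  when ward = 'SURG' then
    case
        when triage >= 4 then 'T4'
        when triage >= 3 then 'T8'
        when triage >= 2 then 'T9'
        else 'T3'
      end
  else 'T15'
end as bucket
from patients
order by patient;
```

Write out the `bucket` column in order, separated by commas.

T4, T15, T15, T3, T15, T15, T15, T15, T8, T3, T15

patient=Diego: ward='SURG' → inner[triage >= 4] → T4
patient=Eve: ward='PED' → outer ELSE → T15
patient=Farah: ward='ER' → outer ELSE → T15
patient=Hiro: ward='SURG' → inner[ELSE] → T3
patient=Ines: ward='PED' → outer ELSE → T15
patient=Jude: ward='ER' → outer ELSE → T15
patient=Kai: ward='ER' → outer ELSE → T15
patient=Lena: ward='PED' → outer ELSE → T15
patient=Rosa: ward='SURG' → inner[triage >= 3] → T8
patient=Tara: ward='SURG' → inner[ELSE] → T3
patient=Vik: ward='ER' → outer ELSE → T15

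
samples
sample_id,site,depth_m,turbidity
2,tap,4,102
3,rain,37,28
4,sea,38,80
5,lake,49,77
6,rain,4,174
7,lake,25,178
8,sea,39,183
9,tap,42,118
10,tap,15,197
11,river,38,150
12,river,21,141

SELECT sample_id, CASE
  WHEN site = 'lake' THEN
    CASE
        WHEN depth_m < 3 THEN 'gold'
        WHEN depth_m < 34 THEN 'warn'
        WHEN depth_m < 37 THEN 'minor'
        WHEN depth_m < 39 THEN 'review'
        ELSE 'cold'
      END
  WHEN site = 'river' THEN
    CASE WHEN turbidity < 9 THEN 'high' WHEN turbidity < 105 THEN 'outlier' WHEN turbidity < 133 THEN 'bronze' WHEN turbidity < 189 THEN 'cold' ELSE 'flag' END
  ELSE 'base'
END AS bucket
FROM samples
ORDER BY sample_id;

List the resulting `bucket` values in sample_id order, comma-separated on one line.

sample_id=2: site='tap' → outer ELSE → base
sample_id=3: site='rain' → outer ELSE → base
sample_id=4: site='sea' → outer ELSE → base
sample_id=5: site='lake' → inner[ELSE] → cold
sample_id=6: site='rain' → outer ELSE → base
sample_id=7: site='lake' → inner[depth_m < 34] → warn
sample_id=8: site='sea' → outer ELSE → base
sample_id=9: site='tap' → outer ELSE → base
sample_id=10: site='tap' → outer ELSE → base
sample_id=11: site='river' → inner[turbidity < 189] → cold
sample_id=12: site='river' → inner[turbidity < 189] → cold

base, base, base, cold, base, warn, base, base, base, cold, cold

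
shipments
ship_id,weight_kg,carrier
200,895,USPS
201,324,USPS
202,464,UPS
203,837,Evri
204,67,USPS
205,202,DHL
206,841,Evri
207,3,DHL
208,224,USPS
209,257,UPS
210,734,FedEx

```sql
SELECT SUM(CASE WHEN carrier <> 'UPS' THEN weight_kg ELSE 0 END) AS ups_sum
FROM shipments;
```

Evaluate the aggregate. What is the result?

4127

ship_id=200: ✓ → 895
ship_id=201: ✓ → 324
ship_id=202: ✗
ship_id=203: ✓ → 837
ship_id=204: ✓ → 67
ship_id=205: ✓ → 202
ship_id=206: ✓ → 841
ship_id=207: ✓ → 3
ship_id=208: ✓ → 224
ship_id=209: ✗
ship_id=210: ✓ → 734
ups_sum = 895 + 324 + 837 + 67 + 202 + 841 + 3 + 224 + 734 = 4127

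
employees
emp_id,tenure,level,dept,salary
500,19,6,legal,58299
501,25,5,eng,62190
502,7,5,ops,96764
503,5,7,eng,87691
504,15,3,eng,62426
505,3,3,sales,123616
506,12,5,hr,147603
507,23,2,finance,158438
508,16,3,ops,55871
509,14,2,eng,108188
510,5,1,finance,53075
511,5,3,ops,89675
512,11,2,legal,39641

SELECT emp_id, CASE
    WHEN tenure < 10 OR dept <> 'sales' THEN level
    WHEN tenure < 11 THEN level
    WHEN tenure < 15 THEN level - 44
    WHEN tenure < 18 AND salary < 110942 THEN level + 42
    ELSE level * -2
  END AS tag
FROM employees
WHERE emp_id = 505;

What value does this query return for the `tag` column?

3

emp_id = 505: tenure=3, level=3, dept=sales, salary=123616.
tenure < 10 OR dept <> 'sales' → true → 3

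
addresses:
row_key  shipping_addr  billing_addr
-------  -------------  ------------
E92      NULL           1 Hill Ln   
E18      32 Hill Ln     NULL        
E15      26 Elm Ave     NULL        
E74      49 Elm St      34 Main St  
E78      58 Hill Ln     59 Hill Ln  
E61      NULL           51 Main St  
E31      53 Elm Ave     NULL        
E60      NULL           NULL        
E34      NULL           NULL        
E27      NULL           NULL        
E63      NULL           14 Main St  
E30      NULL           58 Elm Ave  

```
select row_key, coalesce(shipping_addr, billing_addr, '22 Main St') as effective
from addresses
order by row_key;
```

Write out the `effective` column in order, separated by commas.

26 Elm Ave, 32 Hill Ln, 22 Main St, 58 Elm Ave, 53 Elm Ave, 22 Main St, 22 Main St, 51 Main St, 14 Main St, 49 Elm St, 58 Hill Ln, 1 Hill Ln

row_key=E15: shipping_addr=26 Elm Ave → 26 Elm Ave
row_key=E18: shipping_addr=32 Hill Ln → 32 Hill Ln
row_key=E27: shipping_addr=NULL, billing_addr=NULL, → literal 22 Main St → 22 Main St
row_key=E30: shipping_addr=NULL, billing_addr=58 Elm Ave → 58 Elm Ave
row_key=E31: shipping_addr=53 Elm Ave → 53 Elm Ave
row_key=E34: shipping_addr=NULL, billing_addr=NULL, → literal 22 Main St → 22 Main St
row_key=E60: shipping_addr=NULL, billing_addr=NULL, → literal 22 Main St → 22 Main St
row_key=E61: shipping_addr=NULL, billing_addr=51 Main St → 51 Main St
row_key=E63: shipping_addr=NULL, billing_addr=14 Main St → 14 Main St
row_key=E74: shipping_addr=49 Elm St → 49 Elm St
row_key=E78: shipping_addr=58 Hill Ln → 58 Hill Ln
row_key=E92: shipping_addr=NULL, billing_addr=1 Hill Ln → 1 Hill Ln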